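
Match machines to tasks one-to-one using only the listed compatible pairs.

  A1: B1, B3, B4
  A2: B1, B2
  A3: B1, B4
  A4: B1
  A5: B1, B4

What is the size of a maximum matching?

4

Unit-capacity flow: source→left, listed edges, right→sink; max matching = max flow.
Augmenting path A1→B1 (+1); matched 1.
Augmenting path A2→B2 (+1); matched 2.
Augmenting path A3→B4 (+1); matched 3.
Augmenting path A4→B1→A1→B3 (+1); matched 4.
No augmenting path remains; maximum matching = 4.
König certificate: {A1, A2, B1, B4} is a vertex cover of size 4 (every listed pair touches it), so no matching can be larger.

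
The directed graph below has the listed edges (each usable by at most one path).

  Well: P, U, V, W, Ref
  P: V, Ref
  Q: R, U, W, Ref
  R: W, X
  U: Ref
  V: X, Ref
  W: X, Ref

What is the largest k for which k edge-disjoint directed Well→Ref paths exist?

5

Assign every edge capacity 1; by Menger, the answer equals the max flow.
Path Well→Ref (+1); total 1.
Path Well→P→Ref (+1); total 2.
Path Well→U→Ref (+1); total 3.
Path Well→V→Ref (+1); total 4.
Path Well→W→Ref (+1); total 5.
No residual Well→Ref path; max flow = 5.
Certifying cut of size 5: {Well→P, Well→Ref, Well→U, Well→V, Well→W}.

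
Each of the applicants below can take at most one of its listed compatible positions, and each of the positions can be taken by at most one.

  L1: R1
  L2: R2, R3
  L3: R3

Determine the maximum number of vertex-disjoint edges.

3

Unit-capacity flow: source→left, listed edges, right→sink; max matching = max flow.
Augmenting path L1→R1 (+1); matched 1.
Augmenting path L2→R2 (+1); matched 2.
Augmenting path L3→R3 (+1); matched 3.
No augmenting path remains; maximum matching = 3.
König certificate: {L1, L2, L3} is a vertex cover of size 3 (every listed pair touches it), so no matching can be larger.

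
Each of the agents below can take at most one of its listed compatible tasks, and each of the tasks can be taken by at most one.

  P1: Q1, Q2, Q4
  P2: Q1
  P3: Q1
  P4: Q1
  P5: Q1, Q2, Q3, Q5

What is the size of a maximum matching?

Unit-capacity flow: source→left, listed edges, right→sink; max matching = max flow.
Augmenting path P1→Q1 (+1); matched 1.
Augmenting path P5→Q2 (+1); matched 2.
Augmenting path P2→Q1→P1→Q4 (+1); matched 3.
No augmenting path remains; maximum matching = 3.
König certificate: {P1, P5, Q1} is a vertex cover of size 3 (every listed pair touches it), so no matching can be larger.

3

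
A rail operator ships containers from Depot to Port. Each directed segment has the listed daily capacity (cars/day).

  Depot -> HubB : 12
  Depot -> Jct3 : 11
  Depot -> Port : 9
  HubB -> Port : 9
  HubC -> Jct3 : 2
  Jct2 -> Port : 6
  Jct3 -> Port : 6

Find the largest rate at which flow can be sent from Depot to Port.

Augment Depot→Port: bottleneck 9, flow now 9.
Augment Depot→HubB→Port: bottleneck 9, flow now 18.
Augment Depot→Jct3→Port: bottleneck 6, flow now 24.
No augmenting path remains; maximum flow = 24.
In the residual graph, reachable from Depot: {Depot, HubB, Jct3}.
Min-cut edges: Depot→Port (9), HubB→Port (9), Jct3→Port (6); capacity 9 + 9 + 6 = 24.
This cut is saturated, so no flow can exceed 24.

24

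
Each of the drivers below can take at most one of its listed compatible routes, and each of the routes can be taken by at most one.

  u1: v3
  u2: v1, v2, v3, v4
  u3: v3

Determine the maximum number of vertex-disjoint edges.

Unit-capacity flow: source→left, listed edges, right→sink; max matching = max flow.
Augmenting path u1→v3 (+1); matched 1.
Augmenting path u2→v1 (+1); matched 2.
No augmenting path remains; maximum matching = 2.
König certificate: {u2, v3} is a vertex cover of size 2 (every listed pair touches it), so no matching can be larger.

2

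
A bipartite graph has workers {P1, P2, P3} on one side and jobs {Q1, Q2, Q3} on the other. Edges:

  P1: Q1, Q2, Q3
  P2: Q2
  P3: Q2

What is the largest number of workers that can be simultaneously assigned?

Unit-capacity flow: source→left, listed edges, right→sink; max matching = max flow.
Augmenting path P1→Q1 (+1); matched 1.
Augmenting path P2→Q2 (+1); matched 2.
No augmenting path remains; maximum matching = 2.
König certificate: {P1, Q2} is a vertex cover of size 2 (every listed pair touches it), so no matching can be larger.

2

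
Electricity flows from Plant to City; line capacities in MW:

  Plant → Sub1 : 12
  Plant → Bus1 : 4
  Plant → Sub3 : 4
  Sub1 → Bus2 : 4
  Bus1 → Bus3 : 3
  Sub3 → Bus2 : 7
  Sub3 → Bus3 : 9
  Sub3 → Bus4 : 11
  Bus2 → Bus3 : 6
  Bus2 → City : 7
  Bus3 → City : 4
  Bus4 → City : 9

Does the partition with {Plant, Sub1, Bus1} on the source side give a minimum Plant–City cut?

Yes — it is a minimum cut (capacity 11).

Given cut capacity: 4 + 4 + 3 = 11.
Augment Plant→Sub1→Bus2→City: bottleneck 4, flow now 4.
Augment Plant→Bus1→Bus3→City: bottleneck 3, flow now 7.
Augment Plant→Sub3→Bus2→City: bottleneck 3, flow now 10.
Augment Plant→Sub3→Bus3→City: bottleneck 1, flow now 11.
No augmenting path remains; maximum flow = 11.
Cut capacity 11 equals the max flow, so it is a minimum cut.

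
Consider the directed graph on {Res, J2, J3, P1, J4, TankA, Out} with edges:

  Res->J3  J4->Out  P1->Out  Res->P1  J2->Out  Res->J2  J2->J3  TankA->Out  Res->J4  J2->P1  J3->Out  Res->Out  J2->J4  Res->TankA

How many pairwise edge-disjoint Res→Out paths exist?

6

Assign every edge capacity 1; by Menger, the answer equals the max flow.
Path Res→Out (+1); total 1.
Path Res→J2→Out (+1); total 2.
Path Res→J3→Out (+1); total 3.
Path Res→P1→Out (+1); total 4.
Path Res→J4→Out (+1); total 5.
Path Res→TankA→Out (+1); total 6.
No residual Res→Out path; max flow = 6.
Certifying cut of size 6: {Res→J2, Res→J3, Res→J4, Res→Out, Res→P1, Res→TankA}.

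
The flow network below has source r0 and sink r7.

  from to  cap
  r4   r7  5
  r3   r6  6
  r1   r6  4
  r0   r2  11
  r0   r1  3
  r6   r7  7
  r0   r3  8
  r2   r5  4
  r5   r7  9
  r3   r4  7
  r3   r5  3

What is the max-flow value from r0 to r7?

Augment r0→r1→r6→r7: bottleneck 3, flow now 3.
Augment r0→r2→r5→r7: bottleneck 4, flow now 7.
Augment r0→r3→r4→r7: bottleneck 5, flow now 12.
Augment r0→r3→r5→r7: bottleneck 3, flow now 15.
No augmenting path remains; maximum flow = 15.
In the residual graph, reachable from r0: {r0, r2}.
Min-cut edges: r0→r1 (3), r0→r3 (8), r2→r5 (4); capacity 3 + 8 + 4 = 15.
This cut is saturated, so no flow can exceed 15.

15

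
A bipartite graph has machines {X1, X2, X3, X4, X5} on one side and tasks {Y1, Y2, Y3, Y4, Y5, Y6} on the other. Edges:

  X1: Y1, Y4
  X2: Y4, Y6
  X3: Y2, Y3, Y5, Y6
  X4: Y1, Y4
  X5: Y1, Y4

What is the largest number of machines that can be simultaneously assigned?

4

Unit-capacity flow: source→left, listed edges, right→sink; max matching = max flow.
Augmenting path X1→Y1 (+1); matched 1.
Augmenting path X2→Y4 (+1); matched 2.
Augmenting path X3→Y2 (+1); matched 3.
Augmenting path X4→Y4→X2→Y6 (+1); matched 4.
No augmenting path remains; maximum matching = 4.
König certificate: {X2, X3, Y1, Y4} is a vertex cover of size 4 (every listed pair touches it), so no matching can be larger.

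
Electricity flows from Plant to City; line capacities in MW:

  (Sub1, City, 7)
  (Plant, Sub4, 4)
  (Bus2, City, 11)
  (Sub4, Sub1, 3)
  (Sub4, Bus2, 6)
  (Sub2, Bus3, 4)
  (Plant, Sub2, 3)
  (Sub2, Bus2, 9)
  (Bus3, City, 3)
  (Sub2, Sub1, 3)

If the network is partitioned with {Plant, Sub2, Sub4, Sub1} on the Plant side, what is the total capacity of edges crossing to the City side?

Edges leaving {Plant, Sub2, Sub4, Sub1}: Sub2→Bus2 (9), Sub2→Bus3 (4), Sub4→Bus2 (6), Sub1→City (7).
Cut capacity = 9 + 4 + 6 + 7 = 26.

26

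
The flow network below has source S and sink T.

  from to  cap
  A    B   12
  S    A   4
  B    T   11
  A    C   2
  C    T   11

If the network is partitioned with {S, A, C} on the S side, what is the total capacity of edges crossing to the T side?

23

Edges leaving {S, A, C}: A→B (12), C→T (11).
Cut capacity = 12 + 11 = 23.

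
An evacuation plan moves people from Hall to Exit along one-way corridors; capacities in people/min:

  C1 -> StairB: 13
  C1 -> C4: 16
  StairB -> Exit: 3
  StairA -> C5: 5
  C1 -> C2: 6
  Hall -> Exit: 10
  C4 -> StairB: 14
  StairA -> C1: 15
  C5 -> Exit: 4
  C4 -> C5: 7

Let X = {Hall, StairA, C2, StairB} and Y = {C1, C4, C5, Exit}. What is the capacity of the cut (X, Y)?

33

Edges leaving {Hall, StairA, C2, StairB}: Hall→Exit (10), StairA→C1 (15), StairA→C5 (5), StairB→Exit (3).
Cut capacity = 10 + 15 + 5 + 3 = 33.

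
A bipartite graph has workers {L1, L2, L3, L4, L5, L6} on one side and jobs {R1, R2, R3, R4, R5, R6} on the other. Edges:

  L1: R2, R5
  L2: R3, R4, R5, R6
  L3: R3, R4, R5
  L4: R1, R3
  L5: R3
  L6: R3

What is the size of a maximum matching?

Unit-capacity flow: source→left, listed edges, right→sink; max matching = max flow.
Augmenting path L1→R2 (+1); matched 1.
Augmenting path L2→R3 (+1); matched 2.
Augmenting path L3→R4 (+1); matched 3.
Augmenting path L4→R1 (+1); matched 4.
Augmenting path L5→R3→L2→R5 (+1); matched 5.
No augmenting path remains; maximum matching = 5.
König certificate: {L1, L2, L3, L4, R3} is a vertex cover of size 5 (every listed pair touches it), so no matching can be larger.

5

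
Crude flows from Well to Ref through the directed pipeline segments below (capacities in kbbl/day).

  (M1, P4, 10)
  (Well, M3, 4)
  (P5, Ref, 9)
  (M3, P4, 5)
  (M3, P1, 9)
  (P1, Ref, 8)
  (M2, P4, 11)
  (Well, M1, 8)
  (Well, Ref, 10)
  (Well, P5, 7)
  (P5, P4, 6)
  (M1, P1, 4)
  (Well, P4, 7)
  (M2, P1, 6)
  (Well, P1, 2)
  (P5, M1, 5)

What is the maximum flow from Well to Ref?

Augment Well→Ref: bottleneck 10, flow now 10.
Augment Well→P5→Ref: bottleneck 7, flow now 17.
Augment Well→P1→Ref: bottleneck 2, flow now 19.
Augment Well→M1→P1→Ref: bottleneck 4, flow now 23.
Augment Well→M3→P1→Ref: bottleneck 2, flow now 25.
No augmenting path remains; maximum flow = 25.
In the residual graph, reachable from Well: {Well, M1, M3, P4, P1}.
Min-cut edges: Well→P5 (7), Well→Ref (10), P1→Ref (8); capacity 7 + 10 + 8 = 25.
This cut is saturated, so no flow can exceed 25.

25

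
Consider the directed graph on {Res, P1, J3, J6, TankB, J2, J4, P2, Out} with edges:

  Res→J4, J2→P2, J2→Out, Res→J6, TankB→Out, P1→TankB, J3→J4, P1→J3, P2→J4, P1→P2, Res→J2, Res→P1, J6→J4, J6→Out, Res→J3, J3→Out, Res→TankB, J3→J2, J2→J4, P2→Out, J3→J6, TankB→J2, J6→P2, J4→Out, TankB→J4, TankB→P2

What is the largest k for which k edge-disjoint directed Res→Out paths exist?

6

Assign every edge capacity 1; by Menger, the answer equals the max flow.
Path Res→J3→Out (+1); total 1.
Path Res→J6→Out (+1); total 2.
Path Res→TankB→Out (+1); total 3.
Path Res→J2→Out (+1); total 4.
Path Res→J4→Out (+1); total 5.
Path Res→P1→P2→Out (+1); total 6.
No residual Res→Out path; max flow = 6.
Certifying cut of size 6: {Res→J2, Res→J3, Res→J4, Res→J6, Res→P1, Res→TankB}.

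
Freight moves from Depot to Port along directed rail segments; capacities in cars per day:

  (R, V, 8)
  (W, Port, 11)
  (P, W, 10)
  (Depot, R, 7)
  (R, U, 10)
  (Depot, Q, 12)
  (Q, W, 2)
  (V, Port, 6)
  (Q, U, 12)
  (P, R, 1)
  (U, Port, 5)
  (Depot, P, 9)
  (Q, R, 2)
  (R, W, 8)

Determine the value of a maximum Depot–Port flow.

Augment Depot→P→W→Port: bottleneck 9, flow now 9.
Augment Depot→Q→U→Port: bottleneck 5, flow now 14.
Augment Depot→Q→W→Port: bottleneck 2, flow now 16.
Augment Depot→R→V→Port: bottleneck 6, flow now 22.
No augmenting path remains; maximum flow = 22.
In the residual graph, reachable from Depot: {Depot, P, Q, R, U, V, W}.
Min-cut edges: U→Port (5), V→Port (6), W→Port (11); capacity 5 + 6 + 11 = 22.
This cut is saturated, so no flow can exceed 22.

22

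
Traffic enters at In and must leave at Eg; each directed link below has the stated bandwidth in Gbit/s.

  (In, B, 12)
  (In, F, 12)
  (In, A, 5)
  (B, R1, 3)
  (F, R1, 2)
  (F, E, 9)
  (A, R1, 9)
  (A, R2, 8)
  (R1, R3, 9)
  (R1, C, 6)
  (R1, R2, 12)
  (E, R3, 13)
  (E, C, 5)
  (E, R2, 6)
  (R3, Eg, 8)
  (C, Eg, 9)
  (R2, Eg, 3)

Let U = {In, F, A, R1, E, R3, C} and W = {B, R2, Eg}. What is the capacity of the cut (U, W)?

55

Edges leaving {In, F, A, R1, E, R3, C}: In→B (12), A→R2 (8), R1→R2 (12), E→R2 (6), R3→Eg (8), C→Eg (9).
Cut capacity = 12 + 8 + 12 + 6 + 8 + 9 = 55.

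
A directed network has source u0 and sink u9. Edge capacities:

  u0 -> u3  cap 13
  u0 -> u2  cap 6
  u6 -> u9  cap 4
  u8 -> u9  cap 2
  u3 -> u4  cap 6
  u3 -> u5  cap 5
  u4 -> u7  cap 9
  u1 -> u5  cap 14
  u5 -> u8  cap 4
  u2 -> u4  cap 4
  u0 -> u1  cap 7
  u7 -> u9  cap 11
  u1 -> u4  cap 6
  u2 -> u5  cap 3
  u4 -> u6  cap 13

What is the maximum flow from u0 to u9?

Augment u0→u1→u4→u6→u9: bottleneck 4, flow now 4.
Augment u0→u1→u4→u7→u9: bottleneck 2, flow now 6.
Augment u0→u1→u5→u8→u9: bottleneck 1, flow now 7.
Augment u0→u2→u4→u7→u9: bottleneck 4, flow now 11.
Augment u0→u2→u5→u8→u9: bottleneck 1, flow now 12.
Augment u0→u3→u4→u7→u9: bottleneck 3, flow now 15.
No augmenting path remains; maximum flow = 15.
In the residual graph, reachable from u0: {u0, u1, u2, u3, u4, u5, u6, u8}.
Min-cut edges: u4→u7 (9), u6→u9 (4), u8→u9 (2); capacity 9 + 4 + 2 = 15.
This cut is saturated, so no flow can exceed 15.

15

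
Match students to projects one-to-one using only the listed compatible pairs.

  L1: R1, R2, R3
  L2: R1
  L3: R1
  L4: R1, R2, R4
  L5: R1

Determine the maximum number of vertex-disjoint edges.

Unit-capacity flow: source→left, listed edges, right→sink; max matching = max flow.
Augmenting path L1→R1 (+1); matched 1.
Augmenting path L4→R2 (+1); matched 2.
Augmenting path L2→R1→L1→R3 (+1); matched 3.
No augmenting path remains; maximum matching = 3.
König certificate: {L1, L4, R1} is a vertex cover of size 3 (every listed pair touches it), so no matching can be larger.

3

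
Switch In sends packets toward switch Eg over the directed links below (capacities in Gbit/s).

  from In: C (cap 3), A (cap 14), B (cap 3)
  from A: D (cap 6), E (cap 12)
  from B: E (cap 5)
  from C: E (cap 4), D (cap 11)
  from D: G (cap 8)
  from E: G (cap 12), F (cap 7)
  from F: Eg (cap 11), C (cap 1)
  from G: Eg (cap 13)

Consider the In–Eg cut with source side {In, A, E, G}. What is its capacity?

32

Edges leaving {In, A, E, G}: In→B (3), In→C (3), A→D (6), E→F (7), G→Eg (13).
Cut capacity = 3 + 3 + 6 + 7 + 13 = 32.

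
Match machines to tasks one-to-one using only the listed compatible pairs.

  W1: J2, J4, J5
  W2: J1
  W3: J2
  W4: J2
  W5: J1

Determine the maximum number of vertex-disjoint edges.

3

Unit-capacity flow: source→left, listed edges, right→sink; max matching = max flow.
Augmenting path W1→J2 (+1); matched 1.
Augmenting path W2→J1 (+1); matched 2.
Augmenting path W3→J2→W1→J4 (+1); matched 3.
No augmenting path remains; maximum matching = 3.
König certificate: {W1, J1, J2} is a vertex cover of size 3 (every listed pair touches it), so no matching can be larger.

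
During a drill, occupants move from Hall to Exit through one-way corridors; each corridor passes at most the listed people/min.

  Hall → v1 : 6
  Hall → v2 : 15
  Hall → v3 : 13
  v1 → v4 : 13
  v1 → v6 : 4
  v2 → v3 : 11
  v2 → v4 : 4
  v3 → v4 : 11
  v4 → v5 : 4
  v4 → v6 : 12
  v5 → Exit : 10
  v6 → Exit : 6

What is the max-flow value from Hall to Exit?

10

Augment Hall→v1→v6→Exit: bottleneck 4, flow now 4.
Augment Hall→v1→v4→v5→Exit: bottleneck 2, flow now 6.
Augment Hall→v2→v4→v5→Exit: bottleneck 2, flow now 8.
Augment Hall→v2→v4→v6→Exit: bottleneck 2, flow now 10.
No augmenting path remains; maximum flow = 10.
In the residual graph, reachable from Hall: {Hall, v1, v2, v3, v4, v6}.
Min-cut edges: v4→v5 (4), v6→Exit (6); capacity 4 + 6 = 10.
This cut is saturated, so no flow can exceed 10.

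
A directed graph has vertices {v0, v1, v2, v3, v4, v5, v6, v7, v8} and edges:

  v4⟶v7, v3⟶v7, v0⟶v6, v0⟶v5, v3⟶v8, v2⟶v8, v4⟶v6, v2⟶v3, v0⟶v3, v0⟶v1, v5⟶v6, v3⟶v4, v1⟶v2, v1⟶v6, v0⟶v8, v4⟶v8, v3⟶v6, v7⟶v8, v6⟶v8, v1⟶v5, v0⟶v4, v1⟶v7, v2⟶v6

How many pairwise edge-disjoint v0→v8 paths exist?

5

Assign every edge capacity 1; by Menger, the answer equals the max flow.
Path v0→v8 (+1); total 1.
Path v0→v3→v8 (+1); total 2.
Path v0→v4→v8 (+1); total 3.
Path v0→v6→v8 (+1); total 4.
Path v0→v1→v2→v8 (+1); total 5.
No residual v0→v8 path; max flow = 5.
Certifying cut of size 5: {v0→v1, v0→v3, v0→v4, v0→v8, v6→v8}.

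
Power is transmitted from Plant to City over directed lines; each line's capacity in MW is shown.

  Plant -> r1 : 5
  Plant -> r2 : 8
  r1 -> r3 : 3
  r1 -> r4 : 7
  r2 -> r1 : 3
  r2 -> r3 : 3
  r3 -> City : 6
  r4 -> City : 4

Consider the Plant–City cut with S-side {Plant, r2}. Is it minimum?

No — its capacity is 11, but the minimum cut has capacity 10.

Given cut capacity: 5 + 3 + 3 = 11.
Augment Plant→r1→r3→City: bottleneck 3, flow now 3.
Augment Plant→r1→r4→City: bottleneck 2, flow now 5.
Augment Plant→r2→r3→City: bottleneck 3, flow now 8.
Augment Plant→r2→r1→r4→City: bottleneck 2, flow now 10.
No augmenting path remains; maximum flow = 10.
In the residual graph, reachable from Plant: {Plant, r1, r2, r4}.
Min-cut edges: r1→r3 (3), r2→r3 (3), r4→City (4); capacity 3 + 3 + 4 = 10.
Cut capacity 11 exceeds the max flow 10, so it is not minimum.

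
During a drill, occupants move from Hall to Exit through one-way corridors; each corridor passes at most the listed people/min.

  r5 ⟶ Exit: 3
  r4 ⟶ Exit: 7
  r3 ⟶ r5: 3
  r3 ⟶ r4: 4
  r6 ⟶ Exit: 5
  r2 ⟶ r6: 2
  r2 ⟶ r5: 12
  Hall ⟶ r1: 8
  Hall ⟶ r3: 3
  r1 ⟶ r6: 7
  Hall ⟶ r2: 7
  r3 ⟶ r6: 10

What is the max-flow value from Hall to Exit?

Augment Hall→r1→r6→Exit: bottleneck 5, flow now 5.
Augment Hall→r2→r5→Exit: bottleneck 3, flow now 8.
Augment Hall→r3→r4→Exit: bottleneck 3, flow now 11.
No augmenting path remains; maximum flow = 11.
In the residual graph, reachable from Hall: {Hall, r1, r2, r5, r6}.
Min-cut edges: Hall→r3 (3), r5→Exit (3), r6→Exit (5); capacity 3 + 3 + 5 = 11.
This cut is saturated, so no flow can exceed 11.

11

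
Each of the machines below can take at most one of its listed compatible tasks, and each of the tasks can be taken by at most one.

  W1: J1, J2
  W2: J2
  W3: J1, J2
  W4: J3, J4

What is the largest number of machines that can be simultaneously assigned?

3

Unit-capacity flow: source→left, listed edges, right→sink; max matching = max flow.
Augmenting path W1→J1 (+1); matched 1.
Augmenting path W2→J2 (+1); matched 2.
Augmenting path W4→J3 (+1); matched 3.
No augmenting path remains; maximum matching = 3.
König certificate: {W4, J1, J2} is a vertex cover of size 3 (every listed pair touches it), so no matching can be larger.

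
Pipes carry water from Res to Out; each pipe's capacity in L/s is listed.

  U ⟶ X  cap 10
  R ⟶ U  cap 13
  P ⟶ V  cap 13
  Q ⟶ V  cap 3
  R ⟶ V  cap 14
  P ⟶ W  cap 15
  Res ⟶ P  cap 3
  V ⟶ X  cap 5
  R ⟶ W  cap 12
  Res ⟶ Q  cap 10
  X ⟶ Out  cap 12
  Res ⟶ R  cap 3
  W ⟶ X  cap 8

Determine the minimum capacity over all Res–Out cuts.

Augment Res→P→V→X→Out: bottleneck 3, flow now 3.
Augment Res→Q→V→X→Out: bottleneck 2, flow now 5.
Augment Res→R→U→X→Out: bottleneck 3, flow now 8.
Augment Res→Q→V→P→W→X→Out: bottleneck 1, flow now 9. (uses reverse residual edge)
No augmenting path remains; maximum flow = 9.
By max-flow min-cut, the minimum cut capacity equals the max flow.
In the residual graph, reachable from Res: {Res, Q}.
Min-cut edges: Res→P (3), Res→R (3), Q→V (3); capacity 3 + 3 + 3 = 9.

9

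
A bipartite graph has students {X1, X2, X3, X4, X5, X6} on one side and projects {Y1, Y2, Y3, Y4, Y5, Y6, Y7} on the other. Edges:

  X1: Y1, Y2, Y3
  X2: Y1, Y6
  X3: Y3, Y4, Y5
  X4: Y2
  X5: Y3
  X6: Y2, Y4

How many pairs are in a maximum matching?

6

Unit-capacity flow: source→left, listed edges, right→sink; max matching = max flow.
Augmenting path X1→Y1 (+1); matched 1.
Augmenting path X2→Y6 (+1); matched 2.
Augmenting path X3→Y3 (+1); matched 3.
Augmenting path X4→Y2 (+1); matched 4.
Augmenting path X6→Y4 (+1); matched 5.
Augmenting path X5→Y3→X3→Y5 (+1); matched 6.
No augmenting path remains; maximum matching = 6.
König certificate: {X1, X2, X3, X4, X5, X6} is a vertex cover of size 6 (every listed pair touches it), so no matching can be larger.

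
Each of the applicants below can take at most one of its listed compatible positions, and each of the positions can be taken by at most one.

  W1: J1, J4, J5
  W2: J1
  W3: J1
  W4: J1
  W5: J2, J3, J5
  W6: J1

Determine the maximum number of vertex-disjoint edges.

Unit-capacity flow: source→left, listed edges, right→sink; max matching = max flow.
Augmenting path W1→J1 (+1); matched 1.
Augmenting path W5→J2 (+1); matched 2.
Augmenting path W2→J1→W1→J4 (+1); matched 3.
No augmenting path remains; maximum matching = 3.
König certificate: {W1, W5, J1} is a vertex cover of size 3 (every listed pair touches it), so no matching can be larger.

3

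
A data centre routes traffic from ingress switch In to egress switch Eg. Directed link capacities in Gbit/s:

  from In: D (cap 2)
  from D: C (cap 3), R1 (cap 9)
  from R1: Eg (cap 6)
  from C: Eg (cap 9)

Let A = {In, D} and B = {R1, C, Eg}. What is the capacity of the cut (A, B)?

Edges leaving {In, D}: D→R1 (9), D→C (3).
Cut capacity = 9 + 3 = 12.

12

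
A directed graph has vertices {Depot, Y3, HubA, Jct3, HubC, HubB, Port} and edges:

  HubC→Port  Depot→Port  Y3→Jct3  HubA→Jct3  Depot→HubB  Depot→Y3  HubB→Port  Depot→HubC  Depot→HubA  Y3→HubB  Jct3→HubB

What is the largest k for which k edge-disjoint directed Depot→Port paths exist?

3

Assign every edge capacity 1; by Menger, the answer equals the max flow.
Path Depot→Port (+1); total 1.
Path Depot→HubC→Port (+1); total 2.
Path Depot→HubB→Port (+1); total 3.
No residual Depot→Port path; max flow = 3.
Certifying cut of size 3: {Depot→HubC, Depot→Port, HubB→Port}.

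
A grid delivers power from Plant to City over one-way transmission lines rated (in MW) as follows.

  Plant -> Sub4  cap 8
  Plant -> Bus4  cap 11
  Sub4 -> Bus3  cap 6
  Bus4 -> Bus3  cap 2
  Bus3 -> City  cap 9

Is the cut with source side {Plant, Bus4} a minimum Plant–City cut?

Given cut capacity: 8 + 2 = 10.
Augment Plant→Sub4→Bus3→City: bottleneck 6, flow now 6.
Augment Plant→Bus4→Bus3→City: bottleneck 2, flow now 8.
No augmenting path remains; maximum flow = 8.
In the residual graph, reachable from Plant: {Plant, Sub4, Bus4}.
Min-cut edges: Sub4→Bus3 (6), Bus4→Bus3 (2); capacity 6 + 2 = 8.
Cut capacity 10 exceeds the max flow 8, so it is not minimum.

No — its capacity is 10, but the minimum cut has capacity 8.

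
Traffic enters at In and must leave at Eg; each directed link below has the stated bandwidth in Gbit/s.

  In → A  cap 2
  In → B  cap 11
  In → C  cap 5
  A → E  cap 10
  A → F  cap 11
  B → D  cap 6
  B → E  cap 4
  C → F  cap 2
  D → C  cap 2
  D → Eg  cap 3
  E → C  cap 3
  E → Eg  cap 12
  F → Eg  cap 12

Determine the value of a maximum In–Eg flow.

Augment In→A→E→Eg: bottleneck 2, flow now 2.
Augment In→B→D→Eg: bottleneck 3, flow now 5.
Augment In→B→E→Eg: bottleneck 4, flow now 9.
Augment In→C→F→Eg: bottleneck 2, flow now 11.
No augmenting path remains; maximum flow = 11.
In the residual graph, reachable from In: {In, B, C, D}.
Min-cut edges: In→A (2), B→E (4), C→F (2), D→Eg (3); capacity 2 + 4 + 2 + 3 = 11.
This cut is saturated, so no flow can exceed 11.

11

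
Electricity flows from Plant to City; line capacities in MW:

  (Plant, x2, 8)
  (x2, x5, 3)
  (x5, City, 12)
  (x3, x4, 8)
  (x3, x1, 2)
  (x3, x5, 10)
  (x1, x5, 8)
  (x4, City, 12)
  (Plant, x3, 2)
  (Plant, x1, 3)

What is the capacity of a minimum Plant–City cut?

Augment Plant→x1→x5→City: bottleneck 3, flow now 3.
Augment Plant→x2→x5→City: bottleneck 3, flow now 6.
Augment Plant→x3→x4→City: bottleneck 2, flow now 8.
No augmenting path remains; maximum flow = 8.
By max-flow min-cut, the minimum cut capacity equals the max flow.
In the residual graph, reachable from Plant: {Plant, x2}.
Min-cut edges: Plant→x1 (3), Plant→x3 (2), x2→x5 (3); capacity 3 + 2 + 3 = 8.

8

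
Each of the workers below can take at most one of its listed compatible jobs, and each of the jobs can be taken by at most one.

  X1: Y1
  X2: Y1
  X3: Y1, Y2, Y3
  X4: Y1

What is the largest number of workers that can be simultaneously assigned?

2

Unit-capacity flow: source→left, listed edges, right→sink; max matching = max flow.
Augmenting path X1→Y1 (+1); matched 1.
Augmenting path X3→Y2 (+1); matched 2.
No augmenting path remains; maximum matching = 2.
König certificate: {X3, Y1} is a vertex cover of size 2 (every listed pair touches it), so no matching can be larger.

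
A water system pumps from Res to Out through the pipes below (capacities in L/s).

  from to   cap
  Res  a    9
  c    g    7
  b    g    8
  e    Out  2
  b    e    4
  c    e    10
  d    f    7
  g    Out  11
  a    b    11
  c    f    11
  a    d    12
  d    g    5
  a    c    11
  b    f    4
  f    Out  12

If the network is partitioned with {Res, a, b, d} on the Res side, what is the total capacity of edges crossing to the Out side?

Edges leaving {Res, a, b, d}: a→c (11), b→e (4), b→f (4), b→g (8), d→f (7), d→g (5).
Cut capacity = 11 + 4 + 4 + 8 + 7 + 5 = 39.

39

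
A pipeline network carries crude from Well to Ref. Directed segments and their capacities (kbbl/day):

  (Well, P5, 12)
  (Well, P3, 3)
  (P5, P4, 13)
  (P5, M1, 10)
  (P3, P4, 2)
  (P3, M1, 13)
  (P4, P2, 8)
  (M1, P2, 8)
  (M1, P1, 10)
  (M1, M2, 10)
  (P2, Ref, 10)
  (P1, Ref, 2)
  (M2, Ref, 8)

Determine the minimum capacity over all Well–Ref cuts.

15

Augment Well→P5→P4→P2→Ref: bottleneck 8, flow now 8.
Augment Well→P5→M1→P2→Ref: bottleneck 2, flow now 10.
Augment Well→P5→M1→P1→Ref: bottleneck 2, flow now 12.
Augment Well→P3→M1→M2→Ref: bottleneck 3, flow now 15.
No augmenting path remains; maximum flow = 15.
By max-flow min-cut, the minimum cut capacity equals the max flow.
In the residual graph, reachable from Well: {Well}.
Min-cut edges: Well→P5 (12), Well→P3 (3); capacity 12 + 3 = 15.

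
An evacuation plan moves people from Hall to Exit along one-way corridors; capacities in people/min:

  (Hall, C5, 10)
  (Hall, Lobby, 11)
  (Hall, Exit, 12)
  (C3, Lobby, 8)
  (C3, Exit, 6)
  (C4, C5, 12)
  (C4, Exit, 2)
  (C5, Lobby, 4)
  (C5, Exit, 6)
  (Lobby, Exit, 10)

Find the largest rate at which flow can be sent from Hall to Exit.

Augment Hall→Exit: bottleneck 12, flow now 12.
Augment Hall→C5→Exit: bottleneck 6, flow now 18.
Augment Hall→Lobby→Exit: bottleneck 10, flow now 28.
No augmenting path remains; maximum flow = 28.
In the residual graph, reachable from Hall: {Hall, C5, Lobby}.
Min-cut edges: Hall→Exit (12), C5→Exit (6), Lobby→Exit (10); capacity 12 + 6 + 10 = 28.
This cut is saturated, so no flow can exceed 28.

28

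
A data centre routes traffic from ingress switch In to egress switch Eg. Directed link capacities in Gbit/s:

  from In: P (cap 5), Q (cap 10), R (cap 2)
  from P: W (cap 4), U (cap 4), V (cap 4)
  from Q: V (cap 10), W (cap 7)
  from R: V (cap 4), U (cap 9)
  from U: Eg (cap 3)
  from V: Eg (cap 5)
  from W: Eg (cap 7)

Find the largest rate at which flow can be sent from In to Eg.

Augment In→P→U→Eg: bottleneck 3, flow now 3.
Augment In→P→V→Eg: bottleneck 2, flow now 5.
Augment In→Q→V→Eg: bottleneck 3, flow now 8.
Augment In→Q→W→Eg: bottleneck 7, flow now 15.
No augmenting path remains; maximum flow = 15.
In the residual graph, reachable from In: {In, P, Q, R, U, V, W}.
Min-cut edges: U→Eg (3), V→Eg (5), W→Eg (7); capacity 3 + 5 + 7 = 15.
This cut is saturated, so no flow can exceed 15.

15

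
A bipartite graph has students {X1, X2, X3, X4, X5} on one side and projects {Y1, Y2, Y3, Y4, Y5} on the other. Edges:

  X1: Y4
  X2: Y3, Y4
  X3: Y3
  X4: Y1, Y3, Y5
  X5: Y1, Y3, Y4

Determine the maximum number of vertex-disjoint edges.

Unit-capacity flow: source→left, listed edges, right→sink; max matching = max flow.
Augmenting path X1→Y4 (+1); matched 1.
Augmenting path X2→Y3 (+1); matched 2.
Augmenting path X4→Y1 (+1); matched 3.
Augmenting path X5→Y1→X4→Y5 (+1); matched 4.
No augmenting path remains; maximum matching = 4.
König certificate: {X4, X5, Y3, Y4} is a vertex cover of size 4 (every listed pair touches it), so no matching can be larger.

4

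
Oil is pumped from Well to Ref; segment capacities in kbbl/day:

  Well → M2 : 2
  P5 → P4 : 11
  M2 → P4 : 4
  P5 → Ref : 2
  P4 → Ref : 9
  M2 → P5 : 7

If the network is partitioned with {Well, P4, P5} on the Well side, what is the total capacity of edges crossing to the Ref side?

Edges leaving {Well, P4, P5}: Well→M2 (2), P4→Ref (9), P5→Ref (2).
Cut capacity = 2 + 9 + 2 = 13.

13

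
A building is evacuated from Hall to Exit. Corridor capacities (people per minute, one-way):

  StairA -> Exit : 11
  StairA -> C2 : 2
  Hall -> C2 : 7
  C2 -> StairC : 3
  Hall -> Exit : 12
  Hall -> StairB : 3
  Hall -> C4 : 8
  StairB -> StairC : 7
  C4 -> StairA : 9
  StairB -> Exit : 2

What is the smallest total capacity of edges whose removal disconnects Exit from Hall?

Augment Hall→Exit: bottleneck 12, flow now 12.
Augment Hall→StairB→Exit: bottleneck 2, flow now 14.
Augment Hall→C4→StairA→Exit: bottleneck 8, flow now 22.
No augmenting path remains; maximum flow = 22.
By max-flow min-cut, the minimum cut capacity equals the max flow.
In the residual graph, reachable from Hall: {Hall, StairB, C2, StairC}.
Min-cut edges: Hall→C4 (8), Hall→Exit (12), StairB→Exit (2); capacity 8 + 12 + 2 = 22.

22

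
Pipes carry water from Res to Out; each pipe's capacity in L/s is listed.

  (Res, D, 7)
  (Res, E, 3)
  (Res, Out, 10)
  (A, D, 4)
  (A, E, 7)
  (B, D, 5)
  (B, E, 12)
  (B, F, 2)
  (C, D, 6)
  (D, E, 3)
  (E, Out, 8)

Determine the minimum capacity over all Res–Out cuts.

Augment Res→Out: bottleneck 10, flow now 10.
Augment Res→E→Out: bottleneck 3, flow now 13.
Augment Res→D→E→Out: bottleneck 3, flow now 16.
No augmenting path remains; maximum flow = 16.
By max-flow min-cut, the minimum cut capacity equals the max flow.
In the residual graph, reachable from Res: {Res, D}.
Min-cut edges: Res→E (3), Res→Out (10), D→E (3); capacity 3 + 10 + 3 = 16.

16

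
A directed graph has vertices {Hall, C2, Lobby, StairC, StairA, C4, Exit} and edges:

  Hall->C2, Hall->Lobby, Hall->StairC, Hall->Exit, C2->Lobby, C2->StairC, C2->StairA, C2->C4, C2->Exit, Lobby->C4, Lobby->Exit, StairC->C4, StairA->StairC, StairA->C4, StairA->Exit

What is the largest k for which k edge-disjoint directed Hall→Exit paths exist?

3

Assign every edge capacity 1; by Menger, the answer equals the max flow.
Path Hall→Exit (+1); total 1.
Path Hall→C2→Exit (+1); total 2.
Path Hall→Lobby→Exit (+1); total 3.
No residual Hall→Exit path; max flow = 3.
Certifying cut of size 3: {Hall→C2, Hall→Exit, Hall→Lobby}.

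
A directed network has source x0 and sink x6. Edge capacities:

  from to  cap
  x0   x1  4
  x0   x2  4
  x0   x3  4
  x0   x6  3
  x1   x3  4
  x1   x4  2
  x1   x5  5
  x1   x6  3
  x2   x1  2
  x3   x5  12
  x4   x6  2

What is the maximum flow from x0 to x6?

Augment x0→x6: bottleneck 3, flow now 3.
Augment x0→x1→x6: bottleneck 3, flow now 6.
Augment x0→x1→x4→x6: bottleneck 1, flow now 7.
Augment x0→x2→x1→x4→x6: bottleneck 1, flow now 8.
No augmenting path remains; maximum flow = 8.
In the residual graph, reachable from x0: {x0, x1, x2, x3, x5}.
Min-cut edges: x0→x6 (3), x1→x4 (2), x1→x6 (3); capacity 3 + 2 + 3 = 8.
This cut is saturated, so no flow can exceed 8.

8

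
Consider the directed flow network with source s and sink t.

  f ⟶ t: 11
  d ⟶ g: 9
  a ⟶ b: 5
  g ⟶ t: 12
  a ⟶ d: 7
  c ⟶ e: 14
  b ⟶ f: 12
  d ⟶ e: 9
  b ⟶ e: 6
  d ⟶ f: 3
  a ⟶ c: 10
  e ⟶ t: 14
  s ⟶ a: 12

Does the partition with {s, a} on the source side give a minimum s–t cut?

No — its capacity is 22, but the minimum cut has capacity 12.

Given cut capacity: 5 + 10 + 7 = 22.
Augment s→a→b→e→t: bottleneck 5, flow now 5.
Augment s→a→c→e→t: bottleneck 7, flow now 12.
No augmenting path remains; maximum flow = 12.
In the residual graph, reachable from s: {s}.
Min-cut edges: s→a (12); capacity 12 = 12.
Cut capacity 22 exceeds the max flow 12, so it is not minimum.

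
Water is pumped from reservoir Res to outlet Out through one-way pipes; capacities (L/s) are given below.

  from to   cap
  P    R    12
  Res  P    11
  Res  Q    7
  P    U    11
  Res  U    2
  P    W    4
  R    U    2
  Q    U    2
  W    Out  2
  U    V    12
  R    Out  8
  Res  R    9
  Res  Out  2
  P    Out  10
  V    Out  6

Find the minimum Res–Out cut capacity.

Augment Res→Out: bottleneck 2, flow now 2.
Augment Res→P→Out: bottleneck 10, flow now 12.
Augment Res→R→Out: bottleneck 8, flow now 20.
Augment Res→P→W→Out: bottleneck 1, flow now 21.
Augment Res→U→V→Out: bottleneck 2, flow now 23.
Augment Res→Q→U→V→Out: bottleneck 2, flow now 25.
Augment Res→R→U→V→Out: bottleneck 1, flow now 26.
No augmenting path remains; maximum flow = 26.
By max-flow min-cut, the minimum cut capacity equals the max flow.
In the residual graph, reachable from Res: {Res, Q}.
Min-cut edges: Res→P (11), Res→R (9), Res→U (2), Res→Out (2), Q→U (2); capacity 11 + 9 + 2 + 2 + 2 = 26.

26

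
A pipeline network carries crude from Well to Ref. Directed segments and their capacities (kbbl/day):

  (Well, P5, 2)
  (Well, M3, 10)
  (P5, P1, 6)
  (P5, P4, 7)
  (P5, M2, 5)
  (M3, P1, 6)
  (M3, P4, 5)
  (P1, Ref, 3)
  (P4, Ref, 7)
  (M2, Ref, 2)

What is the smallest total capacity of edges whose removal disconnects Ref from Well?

10

Augment Well→P5→P1→Ref: bottleneck 2, flow now 2.
Augment Well→M3→P1→Ref: bottleneck 1, flow now 3.
Augment Well→M3→P4→Ref: bottleneck 5, flow now 8.
Augment Well→M3→P1→P5→P4→Ref: bottleneck 2, flow now 10. (uses reverse residual edge)
No augmenting path remains; maximum flow = 10.
By max-flow min-cut, the minimum cut capacity equals the max flow.
In the residual graph, reachable from Well: {Well, M3, P1}.
Min-cut edges: Well→P5 (2), M3→P4 (5), P1→Ref (3); capacity 2 + 5 + 3 = 10.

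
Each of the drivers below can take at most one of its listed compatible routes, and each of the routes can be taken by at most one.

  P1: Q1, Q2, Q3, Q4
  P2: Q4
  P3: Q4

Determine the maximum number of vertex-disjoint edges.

2

Unit-capacity flow: source→left, listed edges, right→sink; max matching = max flow.
Augmenting path P1→Q1 (+1); matched 1.
Augmenting path P2→Q4 (+1); matched 2.
No augmenting path remains; maximum matching = 2.
König certificate: {P1, Q4} is a vertex cover of size 2 (every listed pair touches it), so no matching can be larger.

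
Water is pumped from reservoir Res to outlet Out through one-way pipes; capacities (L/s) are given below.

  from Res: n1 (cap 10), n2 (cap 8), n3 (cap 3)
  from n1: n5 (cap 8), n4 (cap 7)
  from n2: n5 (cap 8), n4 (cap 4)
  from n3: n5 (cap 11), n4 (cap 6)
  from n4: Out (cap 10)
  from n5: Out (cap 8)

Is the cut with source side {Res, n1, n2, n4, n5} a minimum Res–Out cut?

Given cut capacity: 3 + 10 + 8 = 21.
Augment Res→n1→n4→Out: bottleneck 7, flow now 7.
Augment Res→n1→n5→Out: bottleneck 3, flow now 10.
Augment Res→n2→n4→Out: bottleneck 3, flow now 13.
Augment Res→n2→n5→Out: bottleneck 5, flow now 18.
No augmenting path remains; maximum flow = 18.
In the residual graph, reachable from Res: {Res, n1, n2, n3, n4, n5}.
Min-cut edges: n4→Out (10), n5→Out (8); capacity 10 + 8 = 18.
Cut capacity 21 exceeds the max flow 18, so it is not minimum.

No — its capacity is 21, but the minimum cut has capacity 18.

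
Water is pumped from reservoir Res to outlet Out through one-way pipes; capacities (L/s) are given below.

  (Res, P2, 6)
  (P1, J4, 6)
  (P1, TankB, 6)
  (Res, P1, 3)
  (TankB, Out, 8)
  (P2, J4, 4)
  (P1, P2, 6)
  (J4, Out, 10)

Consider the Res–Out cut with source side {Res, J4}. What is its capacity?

19

Edges leaving {Res, J4}: Res→P2 (6), Res→P1 (3), J4→Out (10).
Cut capacity = 6 + 3 + 10 = 19.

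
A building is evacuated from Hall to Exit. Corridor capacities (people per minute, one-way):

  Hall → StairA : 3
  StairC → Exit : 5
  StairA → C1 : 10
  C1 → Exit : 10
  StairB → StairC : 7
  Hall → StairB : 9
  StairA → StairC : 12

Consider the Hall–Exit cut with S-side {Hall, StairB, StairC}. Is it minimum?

Given cut capacity: 3 + 5 = 8.
Augment Hall→StairB→StairC→Exit: bottleneck 5, flow now 5.
Augment Hall→StairA→C1→Exit: bottleneck 3, flow now 8.
No augmenting path remains; maximum flow = 8.
Cut capacity 8 equals the max flow, so it is a minimum cut.

Yes — it is a minimum cut (capacity 8).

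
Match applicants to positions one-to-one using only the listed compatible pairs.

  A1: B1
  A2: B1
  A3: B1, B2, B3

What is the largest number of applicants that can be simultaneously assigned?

2

Unit-capacity flow: source→left, listed edges, right→sink; max matching = max flow.
Augmenting path A1→B1 (+1); matched 1.
Augmenting path A3→B2 (+1); matched 2.
No augmenting path remains; maximum matching = 2.
König certificate: {A3, B1} is a vertex cover of size 2 (every listed pair touches it), so no matching can be larger.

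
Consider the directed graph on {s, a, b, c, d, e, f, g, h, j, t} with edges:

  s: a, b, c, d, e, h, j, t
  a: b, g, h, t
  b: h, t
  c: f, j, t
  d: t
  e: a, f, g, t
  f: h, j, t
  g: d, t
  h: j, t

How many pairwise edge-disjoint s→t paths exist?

Assign every edge capacity 1; by Menger, the answer equals the max flow.
Path s→t (+1); total 1.
Path s→a→t (+1); total 2.
Path s→b→t (+1); total 3.
Path s→c→t (+1); total 4.
Path s→d→t (+1); total 5.
Path s→e→t (+1); total 6.
Path s→h→t (+1); total 7.
No residual s→t path; max flow = 7.
Certifying cut of size 7: {s→a, s→b, s→c, s→d, s→e, s→h, s→t}.

7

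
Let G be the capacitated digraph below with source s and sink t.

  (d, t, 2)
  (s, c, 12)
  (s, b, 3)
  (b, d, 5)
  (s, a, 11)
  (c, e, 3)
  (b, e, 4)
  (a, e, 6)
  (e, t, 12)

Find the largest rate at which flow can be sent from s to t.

12

Augment s→a→e→t: bottleneck 6, flow now 6.
Augment s→b→d→t: bottleneck 2, flow now 8.
Augment s→b→e→t: bottleneck 1, flow now 9.
Augment s→c→e→t: bottleneck 3, flow now 12.
No augmenting path remains; maximum flow = 12.
In the residual graph, reachable from s: {s, a, c}.
Min-cut edges: s→b (3), a→e (6), c→e (3); capacity 3 + 6 + 3 = 12.
This cut is saturated, so no flow can exceed 12.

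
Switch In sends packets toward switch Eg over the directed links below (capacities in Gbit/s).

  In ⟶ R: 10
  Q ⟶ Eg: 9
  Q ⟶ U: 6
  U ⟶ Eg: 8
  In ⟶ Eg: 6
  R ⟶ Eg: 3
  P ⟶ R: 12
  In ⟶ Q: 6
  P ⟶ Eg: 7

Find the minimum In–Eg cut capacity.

Augment In→Eg: bottleneck 6, flow now 6.
Augment In→Q→Eg: bottleneck 6, flow now 12.
Augment In→R→Eg: bottleneck 3, flow now 15.
No augmenting path remains; maximum flow = 15.
By max-flow min-cut, the minimum cut capacity equals the max flow.
In the residual graph, reachable from In: {In, R}.
Min-cut edges: In→Q (6), In→Eg (6), R→Eg (3); capacity 6 + 6 + 3 = 15.

15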